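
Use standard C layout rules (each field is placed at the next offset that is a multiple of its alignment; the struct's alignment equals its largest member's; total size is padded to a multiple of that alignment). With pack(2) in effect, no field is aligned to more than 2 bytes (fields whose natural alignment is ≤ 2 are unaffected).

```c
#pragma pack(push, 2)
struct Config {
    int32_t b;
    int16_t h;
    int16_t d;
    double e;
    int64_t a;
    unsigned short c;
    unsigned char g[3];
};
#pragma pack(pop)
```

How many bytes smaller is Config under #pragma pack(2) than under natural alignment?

2

natural layout:
  b at 0 (size 4, align 4) → ends 4
  h at 4 (size 2, align 2) → ends 6
  d at 6 (size 2, align 2) → ends 8
  e at 8 (size 8, align 8) → ends 16
  a at 16 (size 8, align 8) → ends 24
  c at 24 (size 2, align 2) → ends 26
  g at 26 (size 3, align 1) → ends 29
  tail pad 3 to reach multiple of 8
  total 32 bytes, alignment 8
packed(2) layout:
  b at 0 (size 4, align 2) → ends 4
  h at 4 (size 2, align 2) → ends 6
  d at 6 (size 2, align 2) → ends 8
  e at 8 (size 8, align 2) → ends 16
  a at 16 (size 8, align 2) → ends 24
  c at 24 (size 2, align 2) → ends 26
  g at 26 (size 3, align 1) → ends 29
  tail pad 1 to reach multiple of 2
  total 30 bytes, alignment 2
32 − 30 = 2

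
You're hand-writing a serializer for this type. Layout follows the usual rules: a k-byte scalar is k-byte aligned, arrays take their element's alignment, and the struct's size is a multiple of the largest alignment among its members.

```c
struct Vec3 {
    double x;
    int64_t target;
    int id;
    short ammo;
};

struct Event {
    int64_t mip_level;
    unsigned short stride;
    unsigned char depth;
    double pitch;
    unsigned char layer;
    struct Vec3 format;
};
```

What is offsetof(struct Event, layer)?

24

Vec3: x at 0 (size 8, align 8) → ends 8; target at 8 (size 8, align 8) → ends 16; id at 16 (size 4, align 4) → ends 20; ammo at 20 (size 2, align 2) → ends 22; tail pad 2 to reach multiple of 8; total 24 bytes, alignment 8
mip_level at 0 (size 8, align 8) → ends 8
stride at 8 (size 2, align 2) → ends 10
depth at 10 (size 1, align 1) → ends 11
pad 5 to align 8 for pitch
pitch at 16 (size 8, align 8) → ends 24
layer at 24 (size 1, align 1) → ends 25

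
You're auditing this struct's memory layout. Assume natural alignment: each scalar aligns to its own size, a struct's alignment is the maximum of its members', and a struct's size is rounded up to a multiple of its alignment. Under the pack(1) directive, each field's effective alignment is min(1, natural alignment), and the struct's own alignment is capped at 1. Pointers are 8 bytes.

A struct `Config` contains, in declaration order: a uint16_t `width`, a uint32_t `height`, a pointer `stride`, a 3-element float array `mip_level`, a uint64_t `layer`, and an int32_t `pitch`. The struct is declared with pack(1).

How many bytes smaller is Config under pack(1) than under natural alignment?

natural layout:
  @0: width [2B, align 2] → 2
  +2 pad (align 4)
  @4: height [4B, align 4] → 8
  @8: stride [8B, align 8] → 16
  @16: mip_level [12B, align 4] → 28
  +4 pad (align 8)
  @32: layer [8B, align 8] → 40
  @40: pitch [4B, align 4] → 44
  +4 tail pad (align 8)
  size 48, align 8
packed(1) layout:
  @0: width [2B, align 1] → 2
  @2: height [4B, align 1] → 6
  @6: stride [8B, align 1] → 14
  @14: mip_level [12B, align 1] → 26
  @26: layer [8B, align 1] → 34
  @34: pitch [4B, align 1] → 38
  size 38, align 1
48 − 38 = 10

10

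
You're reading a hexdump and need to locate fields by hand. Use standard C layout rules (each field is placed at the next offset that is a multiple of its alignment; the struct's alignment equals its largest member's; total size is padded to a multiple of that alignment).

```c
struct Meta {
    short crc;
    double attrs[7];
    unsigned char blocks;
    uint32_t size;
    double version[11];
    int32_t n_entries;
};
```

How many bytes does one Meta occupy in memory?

@0: crc [2B, align 2] → 2
+6 pad (align 8)
@8: attrs [56B, align 8] → 64
@64: blocks [1B, align 1] → 65
+3 pad (align 4)
@68: size [4B, align 4] → 72
@72: version [88B, align 8] → 160
@160: n_entries [4B, align 4] → 164
+4 tail pad (align 8)
size 168, align 8

168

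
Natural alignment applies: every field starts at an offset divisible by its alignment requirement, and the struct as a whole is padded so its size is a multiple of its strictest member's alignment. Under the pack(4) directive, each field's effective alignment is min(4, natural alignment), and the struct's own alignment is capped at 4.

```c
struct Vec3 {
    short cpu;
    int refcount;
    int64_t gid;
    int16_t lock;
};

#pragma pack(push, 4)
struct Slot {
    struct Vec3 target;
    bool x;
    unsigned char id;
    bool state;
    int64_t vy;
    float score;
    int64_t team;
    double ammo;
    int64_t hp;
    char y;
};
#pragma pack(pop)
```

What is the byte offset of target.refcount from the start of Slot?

4

Vec3: cpu at 0 (size 2, align 2) → ends 2; pad 2 to align 4 for refcount; refcount at 4 (size 4, align 4) → ends 8; gid at 8 (size 8, align 8) → ends 16; lock at 16 (size 2, align 2) → ends 18; tail pad 6 to reach multiple of 8; total 24 bytes, alignment 8
target at 0 (size 24, align 4) → ends 24
within Vec3: refcount at 4
0 + 4 = 4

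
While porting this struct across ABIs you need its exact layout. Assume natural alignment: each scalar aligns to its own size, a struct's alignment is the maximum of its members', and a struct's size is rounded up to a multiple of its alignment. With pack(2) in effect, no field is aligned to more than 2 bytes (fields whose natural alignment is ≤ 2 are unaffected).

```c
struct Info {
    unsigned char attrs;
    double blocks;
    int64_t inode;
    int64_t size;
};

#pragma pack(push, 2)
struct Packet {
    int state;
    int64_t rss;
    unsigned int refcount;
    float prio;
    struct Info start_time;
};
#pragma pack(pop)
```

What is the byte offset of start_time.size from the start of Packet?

44

Info: 0..1  attrs  (1B, 1-aligned); 1..8  -- padding (7B); 8..16  blocks  (8B, 8-aligned); 16..24  inode  (8B, 8-aligned); 24..32  size  (8B, 8-aligned); sizeof = 32, alignof = 8
0..4  state  (4B, 2-aligned)
4..12  rss  (8B, 2-aligned)
12..16  refcount  (4B, 2-aligned)
16..20  prio  (4B, 2-aligned)
20..52  start_time  (32B, 2-aligned)
within Info: size at 24
20 + 24 = 44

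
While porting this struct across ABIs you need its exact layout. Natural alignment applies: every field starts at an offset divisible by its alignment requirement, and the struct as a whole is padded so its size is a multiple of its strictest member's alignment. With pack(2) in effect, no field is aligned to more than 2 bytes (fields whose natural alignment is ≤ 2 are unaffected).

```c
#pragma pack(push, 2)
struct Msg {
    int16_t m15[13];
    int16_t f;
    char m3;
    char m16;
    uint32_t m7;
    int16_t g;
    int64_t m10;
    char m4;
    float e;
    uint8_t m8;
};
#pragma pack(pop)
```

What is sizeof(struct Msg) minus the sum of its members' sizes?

0..26  m15  (26B, 2-aligned)
26..28  f  (2B, 2-aligned)
28..29  m3  (1B, 1-aligned)
29..30  m16  (1B, 1-aligned)
30..34  m7  (4B, 2-aligned)
34..36  g  (2B, 2-aligned)
36..44  m10  (8B, 2-aligned)
44..45  m4  (1B, 1-aligned)
45..46  -- padding (1B)
46..50  e  (4B, 2-aligned)
50..51  m8  (1B, 1-aligned)
51..52  -- tail padding (1B)
sizeof = 52, alignof = 2
data bytes 50, size 52 → padding 2

2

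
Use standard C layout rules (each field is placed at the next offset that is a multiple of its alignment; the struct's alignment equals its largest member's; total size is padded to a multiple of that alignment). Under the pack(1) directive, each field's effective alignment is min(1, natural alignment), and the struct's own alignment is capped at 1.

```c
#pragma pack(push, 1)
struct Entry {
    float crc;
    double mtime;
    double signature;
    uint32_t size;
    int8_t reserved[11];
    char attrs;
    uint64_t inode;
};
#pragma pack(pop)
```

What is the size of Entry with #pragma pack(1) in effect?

44

0..4  crc  (4B, 1-aligned)
4..12  mtime  (8B, 1-aligned)
12..20  signature  (8B, 1-aligned)
20..24  size  (4B, 1-aligned)
24..35  reserved  (11B, 1-aligned)
35..36  attrs  (1B, 1-aligned)
36..44  inode  (8B, 1-aligned)
sizeof = 44, alignof = 1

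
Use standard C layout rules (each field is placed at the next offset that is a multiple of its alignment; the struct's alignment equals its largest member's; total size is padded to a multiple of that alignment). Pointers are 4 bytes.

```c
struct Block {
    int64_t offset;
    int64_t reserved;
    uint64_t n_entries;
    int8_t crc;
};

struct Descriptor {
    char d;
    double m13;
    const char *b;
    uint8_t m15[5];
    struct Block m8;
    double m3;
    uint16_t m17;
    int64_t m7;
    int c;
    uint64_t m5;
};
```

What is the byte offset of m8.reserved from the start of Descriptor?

Block: offset at 0 (size 8, align 8) → ends 8; reserved at 8 (size 8, align 8) → ends 16; n_entries at 16 (size 8, align 8) → ends 24; crc at 24 (size 1, align 1) → ends 25; tail pad 7 to reach multiple of 8; total 32 bytes, alignment 8
d at 0 (size 1, align 1) → ends 1
pad 7 to align 8 for m13
m13 at 8 (size 8, align 8) → ends 16
b at 16 (size 4, align 4) → ends 20
m15 at 20 (size 5, align 1) → ends 25
pad 7 to align 8 for m8
m8 at 32 (size 32, align 8) → ends 64
within Block: reserved at 8
32 + 8 = 40

40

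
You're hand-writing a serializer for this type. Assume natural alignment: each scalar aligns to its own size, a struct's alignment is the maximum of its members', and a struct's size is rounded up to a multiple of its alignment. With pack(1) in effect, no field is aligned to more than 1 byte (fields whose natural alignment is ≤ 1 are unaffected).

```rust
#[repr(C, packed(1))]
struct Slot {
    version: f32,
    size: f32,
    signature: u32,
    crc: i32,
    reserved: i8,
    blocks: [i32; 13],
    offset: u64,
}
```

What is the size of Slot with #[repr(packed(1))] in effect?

@0: version [4B, align 1] → 4
@4: size [4B, align 1] → 8
@8: signature [4B, align 1] → 12
@12: crc [4B, align 1] → 16
@16: reserved [1B, align 1] → 17
@17: blocks [52B, align 1] → 69
@69: offset [8B, align 1] → 77
size 77, align 1

77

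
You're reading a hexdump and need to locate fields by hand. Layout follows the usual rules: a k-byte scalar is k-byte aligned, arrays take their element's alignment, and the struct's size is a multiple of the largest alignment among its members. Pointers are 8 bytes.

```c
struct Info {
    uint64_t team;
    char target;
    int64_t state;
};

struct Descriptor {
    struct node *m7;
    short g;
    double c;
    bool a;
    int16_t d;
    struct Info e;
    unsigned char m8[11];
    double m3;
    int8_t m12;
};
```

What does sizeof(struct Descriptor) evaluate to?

Info: team at 0 (size 8, align 8) → ends 8; target at 8 (size 1, align 1) → ends 9; pad 7 to align 8 for state; state at 16 (size 8, align 8) → ends 24; total 24 bytes, alignment 8
m7 at 0 (size 8, align 8) → ends 8
g at 8 (size 2, align 2) → ends 10
pad 6 to align 8 for c
c at 16 (size 8, align 8) → ends 24
a at 24 (size 1, align 1) → ends 25
pad 1 to align 2 for d
d at 26 (size 2, align 2) → ends 28
pad 4 to align 8 for e
e at 32 (size 24, align 8) → ends 56
m8 at 56 (size 11, align 1) → ends 67
pad 5 to align 8 for m3
m3 at 72 (size 8, align 8) → ends 80
m12 at 80 (size 1, align 1) → ends 81
tail pad 7 to reach multiple of 8
total 88 bytes, alignment 8

88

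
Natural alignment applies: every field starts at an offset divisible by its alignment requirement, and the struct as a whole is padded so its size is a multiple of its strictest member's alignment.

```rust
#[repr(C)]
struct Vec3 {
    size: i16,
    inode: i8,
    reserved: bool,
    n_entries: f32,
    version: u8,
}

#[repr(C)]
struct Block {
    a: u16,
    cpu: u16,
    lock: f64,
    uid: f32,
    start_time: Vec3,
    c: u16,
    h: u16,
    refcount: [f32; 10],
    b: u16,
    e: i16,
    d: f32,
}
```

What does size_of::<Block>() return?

Vec3: @0: size [2B, align 2] → 2; @2: inode [1B, align 1] → 3; @3: reserved [1B, align 1] → 4; @4: n_entries [4B, align 4] → 8; @8: version [1B, align 1] → 9; +3 tail pad (align 4); size 12, align 4
@0: a [2B, align 2] → 2
@2: cpu [2B, align 2] → 4
+4 pad (align 8)
@8: lock [8B, align 8] → 16
@16: uid [4B, align 4] → 20
@20: start_time [12B, align 4] → 32
@32: c [2B, align 2] → 34
@34: h [2B, align 2] → 36
@36: refcount [40B, align 4] → 76
@76: b [2B, align 2] → 78
@78: e [2B, align 2] → 80
@80: d [4B, align 4] → 84
+4 tail pad (align 8)
size 88, align 8

88 bytes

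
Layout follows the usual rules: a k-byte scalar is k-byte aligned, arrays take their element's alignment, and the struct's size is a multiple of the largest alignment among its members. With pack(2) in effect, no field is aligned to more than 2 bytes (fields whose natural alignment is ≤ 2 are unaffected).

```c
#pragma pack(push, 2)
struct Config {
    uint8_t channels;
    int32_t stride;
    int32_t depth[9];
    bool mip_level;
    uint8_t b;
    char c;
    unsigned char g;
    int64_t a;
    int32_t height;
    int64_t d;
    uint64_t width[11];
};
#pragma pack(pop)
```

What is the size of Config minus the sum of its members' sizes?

0..1  channels  (1B, 1-aligned)
1..2  -- padding (1B)
2..6  stride  (4B, 2-aligned)
6..42  depth  (36B, 2-aligned)
42..43  mip_level  (1B, 1-aligned)
43..44  b  (1B, 1-aligned)
44..45  c  (1B, 1-aligned)
45..46  g  (1B, 1-aligned)
46..54  a  (8B, 2-aligned)
54..58  height  (4B, 2-aligned)
58..66  d  (8B, 2-aligned)
66..154  width  (88B, 2-aligned)
sizeof = 154, alignof = 2
data bytes 153, size 154 → padding 1

1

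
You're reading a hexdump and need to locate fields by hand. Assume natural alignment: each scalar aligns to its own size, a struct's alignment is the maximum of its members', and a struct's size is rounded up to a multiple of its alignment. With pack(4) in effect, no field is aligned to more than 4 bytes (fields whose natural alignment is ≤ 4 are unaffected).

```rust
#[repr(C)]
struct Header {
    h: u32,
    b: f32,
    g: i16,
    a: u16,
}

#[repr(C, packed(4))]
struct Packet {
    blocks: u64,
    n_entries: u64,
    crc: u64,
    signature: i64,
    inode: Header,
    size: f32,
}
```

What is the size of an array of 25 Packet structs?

Header: @0: h [4B, align 4] → 4; @4: b [4B, align 4] → 8; @8: g [2B, align 2] → 10; @10: a [2B, align 2] → 12; size 12, align 4
@0: blocks [8B, align 4] → 8
@8: n_entries [8B, align 4] → 16
@16: crc [8B, align 4] → 24
@24: signature [8B, align 4] → 32
@32: inode [12B, align 4] → 44
@44: size [4B, align 4] → 48
size 48, align 4
array of 25: 25 × 48 = 1200

1200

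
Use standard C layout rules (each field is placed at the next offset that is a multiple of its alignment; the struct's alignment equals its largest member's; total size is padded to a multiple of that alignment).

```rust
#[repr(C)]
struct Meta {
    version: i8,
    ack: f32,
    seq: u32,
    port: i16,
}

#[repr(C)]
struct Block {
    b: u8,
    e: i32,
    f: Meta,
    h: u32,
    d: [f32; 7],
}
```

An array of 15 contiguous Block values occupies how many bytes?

840

Meta: version at 0 (size 1, align 1) → ends 1; pad 3 to align 4 for ack; ack at 4 (size 4, align 4) → ends 8; seq at 8 (size 4, align 4) → ends 12; port at 12 (size 2, align 2) → ends 14; tail pad 2 to reach multiple of 4; total 16 bytes, alignment 4
b at 0 (size 1, align 1) → ends 1
pad 3 to align 4 for e
e at 4 (size 4, align 4) → ends 8
f at 8 (size 16, align 4) → ends 24
h at 24 (size 4, align 4) → ends 28
d at 28 (size 28, align 4) → ends 56
total 56 bytes, alignment 4
array of 15: 15 × 56 = 840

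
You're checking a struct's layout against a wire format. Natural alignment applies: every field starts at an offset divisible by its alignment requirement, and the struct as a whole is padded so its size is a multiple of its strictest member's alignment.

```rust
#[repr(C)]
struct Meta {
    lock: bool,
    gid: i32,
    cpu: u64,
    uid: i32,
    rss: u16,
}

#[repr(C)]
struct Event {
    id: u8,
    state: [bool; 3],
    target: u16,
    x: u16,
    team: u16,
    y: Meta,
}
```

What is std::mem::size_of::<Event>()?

Meta: 0..1  lock  (1B, 1-aligned); 1..4  -- padding (3B); 4..8  gid  (4B, 4-aligned); 8..16  cpu  (8B, 8-aligned); 16..20  uid  (4B, 4-aligned); 20..22  rss  (2B, 2-aligned); 22..24  -- tail padding (2B); sizeof = 24, alignof = 8
0..1  id  (1B, 1-aligned)
1..4  state  (3B, 1-aligned)
4..6  target  (2B, 2-aligned)
6..8  x  (2B, 2-aligned)
8..10  team  (2B, 2-aligned)
10..16  -- padding (6B)
16..40  y  (24B, 8-aligned)
sizeof = 40, alignof = 8

40 bytes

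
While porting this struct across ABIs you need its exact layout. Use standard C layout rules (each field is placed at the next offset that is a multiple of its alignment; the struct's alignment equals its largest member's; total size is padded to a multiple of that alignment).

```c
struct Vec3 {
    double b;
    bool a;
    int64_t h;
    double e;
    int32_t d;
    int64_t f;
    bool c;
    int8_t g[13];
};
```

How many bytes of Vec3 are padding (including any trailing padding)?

13

0..8  b  (8B, 8-aligned)
8..9  a  (1B, 1-aligned)
9..16  -- padding (7B)
16..24  h  (8B, 8-aligned)
24..32  e  (8B, 8-aligned)
32..36  d  (4B, 4-aligned)
36..40  -- padding (4B)
40..48  f  (8B, 8-aligned)
48..49  c  (1B, 1-aligned)
49..62  g  (13B, 1-aligned)
62..64  -- tail padding (2B)
sizeof = 64, alignof = 8
data bytes 51, size 64 → padding 13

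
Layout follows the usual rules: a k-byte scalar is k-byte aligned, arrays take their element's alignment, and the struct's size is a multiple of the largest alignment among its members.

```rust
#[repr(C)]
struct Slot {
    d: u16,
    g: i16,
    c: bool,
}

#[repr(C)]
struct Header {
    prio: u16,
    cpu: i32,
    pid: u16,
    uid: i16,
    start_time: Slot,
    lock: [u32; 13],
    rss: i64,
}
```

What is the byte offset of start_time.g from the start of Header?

Slot: 0..2  d  (2B, 2-aligned); 2..4  g  (2B, 2-aligned); 4..5  c  (1B, 1-aligned); 5..6  -- tail padding (1B); sizeof = 6, alignof = 2
0..2  prio  (2B, 2-aligned)
2..4  -- padding (2B)
4..8  cpu  (4B, 4-aligned)
8..10  pid  (2B, 2-aligned)
10..12  uid  (2B, 2-aligned)
12..18  start_time  (6B, 2-aligned)
within Slot: g at 2
12 + 2 = 14

14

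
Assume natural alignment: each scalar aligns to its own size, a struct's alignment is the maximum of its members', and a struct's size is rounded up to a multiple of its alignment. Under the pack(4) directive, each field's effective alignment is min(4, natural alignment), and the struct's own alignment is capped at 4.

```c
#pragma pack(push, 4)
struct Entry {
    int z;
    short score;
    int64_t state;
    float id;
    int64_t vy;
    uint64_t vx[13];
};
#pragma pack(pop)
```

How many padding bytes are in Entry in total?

0..4  z  (4B, 4-aligned)
4..6  score  (2B, 2-aligned)
6..8  -- padding (2B)
8..16  state  (8B, 4-aligned)
16..20  id  (4B, 4-aligned)
20..28  vy  (8B, 4-aligned)
28..132  vx  (104B, 4-aligned)
sizeof = 132, alignof = 4
data bytes 130, size 132 → padding 2

2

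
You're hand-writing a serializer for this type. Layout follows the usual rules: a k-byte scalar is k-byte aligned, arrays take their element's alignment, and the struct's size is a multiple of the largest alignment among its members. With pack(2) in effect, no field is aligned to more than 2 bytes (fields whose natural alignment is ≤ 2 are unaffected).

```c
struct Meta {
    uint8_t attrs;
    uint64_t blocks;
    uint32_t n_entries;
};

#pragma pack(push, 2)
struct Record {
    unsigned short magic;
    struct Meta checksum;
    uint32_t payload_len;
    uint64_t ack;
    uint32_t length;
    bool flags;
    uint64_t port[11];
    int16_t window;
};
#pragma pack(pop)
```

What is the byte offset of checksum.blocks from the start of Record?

Meta: attrs at 0 (size 1, align 1) → ends 1; pad 7 to align 8 for blocks; blocks at 8 (size 8, align 8) → ends 16; n_entries at 16 (size 4, align 4) → ends 20; tail pad 4 to reach multiple of 8; total 24 bytes, alignment 8
magic at 0 (size 2, align 2) → ends 2
checksum at 2 (size 24, align 2) → ends 26
within Meta: blocks at 8
2 + 8 = 10

10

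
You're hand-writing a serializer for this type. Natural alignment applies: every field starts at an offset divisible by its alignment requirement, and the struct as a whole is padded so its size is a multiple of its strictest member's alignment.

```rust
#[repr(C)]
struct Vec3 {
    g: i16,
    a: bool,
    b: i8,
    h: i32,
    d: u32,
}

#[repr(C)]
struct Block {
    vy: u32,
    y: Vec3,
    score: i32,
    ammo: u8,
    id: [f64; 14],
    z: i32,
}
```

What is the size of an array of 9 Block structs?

1296

Vec3: 0..2  g  (2B, 2-aligned); 2..3  a  (1B, 1-aligned); 3..4  b  (1B, 1-aligned); 4..8  h  (4B, 4-aligned); 8..12  d  (4B, 4-aligned); sizeof = 12, alignof = 4
0..4  vy  (4B, 4-aligned)
4..16  y  (12B, 4-aligned)
16..20  score  (4B, 4-aligned)
20..21  ammo  (1B, 1-aligned)
21..24  -- padding (3B)
24..136  id  (112B, 8-aligned)
136..140  z  (4B, 4-aligned)
140..144  -- tail padding (4B)
sizeof = 144, alignof = 8
array of 9: 9 × 144 = 1296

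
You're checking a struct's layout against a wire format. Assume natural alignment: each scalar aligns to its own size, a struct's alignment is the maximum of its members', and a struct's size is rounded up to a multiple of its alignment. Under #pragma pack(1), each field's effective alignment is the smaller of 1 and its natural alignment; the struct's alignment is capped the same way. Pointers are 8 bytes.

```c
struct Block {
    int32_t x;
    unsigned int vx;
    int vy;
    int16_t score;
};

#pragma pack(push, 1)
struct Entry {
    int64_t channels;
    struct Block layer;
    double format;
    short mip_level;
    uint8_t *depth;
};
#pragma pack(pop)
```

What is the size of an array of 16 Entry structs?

672

Block: x at 0 (size 4, align 4) → ends 4; vx at 4 (size 4, align 4) → ends 8; vy at 8 (size 4, align 4) → ends 12; score at 12 (size 2, align 2) → ends 14; tail pad 2 to reach multiple of 4; total 16 bytes, alignment 4
channels at 0 (size 8, align 1) → ends 8
layer at 8 (size 16, align 1) → ends 24
format at 24 (size 8, align 1) → ends 32
mip_level at 32 (size 2, align 1) → ends 34
depth at 34 (size 8, align 1) → ends 42
total 42 bytes, alignment 1
array of 16: 16 × 42 = 672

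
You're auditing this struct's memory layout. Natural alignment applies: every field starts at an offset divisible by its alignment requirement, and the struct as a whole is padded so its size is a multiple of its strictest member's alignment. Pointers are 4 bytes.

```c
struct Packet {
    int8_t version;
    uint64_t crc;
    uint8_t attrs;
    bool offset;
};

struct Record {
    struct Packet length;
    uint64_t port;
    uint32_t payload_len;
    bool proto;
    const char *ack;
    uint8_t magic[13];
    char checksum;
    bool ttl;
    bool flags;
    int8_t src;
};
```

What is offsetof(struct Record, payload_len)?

Packet: @0: version [1B, align 1] → 1; +7 pad (align 8); @8: crc [8B, align 8] → 16; @16: attrs [1B, align 1] → 17; @17: offset [1B, align 1] → 18; +6 tail pad (align 8); size 24, align 8
@0: length [24B, align 8] → 24
@24: port [8B, align 8] → 32
@32: payload_len [4B, align 4] → 36

32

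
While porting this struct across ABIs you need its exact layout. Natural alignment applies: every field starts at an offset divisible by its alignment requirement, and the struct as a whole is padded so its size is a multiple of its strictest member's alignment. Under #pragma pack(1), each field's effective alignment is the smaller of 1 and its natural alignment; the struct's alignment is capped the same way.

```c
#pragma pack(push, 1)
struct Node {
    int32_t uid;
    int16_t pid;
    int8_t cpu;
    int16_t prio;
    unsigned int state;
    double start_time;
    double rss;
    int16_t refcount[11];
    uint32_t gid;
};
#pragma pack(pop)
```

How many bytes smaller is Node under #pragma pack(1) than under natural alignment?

9

natural layout:
  uid at 0 (size 4, align 4) → ends 4
  pid at 4 (size 2, align 2) → ends 6
  cpu at 6 (size 1, align 1) → ends 7
  pad 1 to align 2 for prio
  prio at 8 (size 2, align 2) → ends 10
  pad 2 to align 4 for state
  state at 12 (size 4, align 4) → ends 16
  start_time at 16 (size 8, align 8) → ends 24
  rss at 24 (size 8, align 8) → ends 32
  refcount at 32 (size 22, align 2) → ends 54
  pad 2 to align 4 for gid
  gid at 56 (size 4, align 4) → ends 60
  tail pad 4 to reach multiple of 8
  total 64 bytes, alignment 8
packed(1) layout:
  uid at 0 (size 4, align 1) → ends 4
  pid at 4 (size 2, align 1) → ends 6
  cpu at 6 (size 1, align 1) → ends 7
  prio at 7 (size 2, align 1) → ends 9
  state at 9 (size 4, align 1) → ends 13
  start_time at 13 (size 8, align 1) → ends 21
  rss at 21 (size 8, align 1) → ends 29
  refcount at 29 (size 22, align 1) → ends 51
  gid at 51 (size 4, align 1) → ends 55
  total 55 bytes, alignment 1
64 − 55 = 9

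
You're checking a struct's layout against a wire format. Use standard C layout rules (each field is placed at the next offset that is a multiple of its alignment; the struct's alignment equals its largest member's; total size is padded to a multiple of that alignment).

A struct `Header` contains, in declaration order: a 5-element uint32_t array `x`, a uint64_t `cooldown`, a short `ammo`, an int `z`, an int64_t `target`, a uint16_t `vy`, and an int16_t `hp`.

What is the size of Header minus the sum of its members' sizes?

10

@0: x [20B, align 4] → 20
+4 pad (align 8)
@24: cooldown [8B, align 8] → 32
@32: ammo [2B, align 2] → 34
+2 pad (align 4)
@36: z [4B, align 4] → 40
@40: target [8B, align 8] → 48
@48: vy [2B, align 2] → 50
@50: hp [2B, align 2] → 52
+4 tail pad (align 8)
size 56, align 8
data bytes 46, size 56 → padding 10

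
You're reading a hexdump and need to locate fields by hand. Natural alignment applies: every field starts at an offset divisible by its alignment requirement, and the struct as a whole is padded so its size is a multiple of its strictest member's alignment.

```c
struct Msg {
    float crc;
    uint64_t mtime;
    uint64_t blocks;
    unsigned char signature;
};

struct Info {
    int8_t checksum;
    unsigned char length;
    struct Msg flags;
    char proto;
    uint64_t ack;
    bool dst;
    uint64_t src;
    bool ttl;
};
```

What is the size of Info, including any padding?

Msg: @0: crc [4B, align 4] → 4; +4 pad (align 8); @8: mtime [8B, align 8] → 16; @16: blocks [8B, align 8] → 24; @24: signature [1B, align 1] → 25; +7 tail pad (align 8); size 32, align 8
@0: checksum [1B, align 1] → 1
@1: length [1B, align 1] → 2
+6 pad (align 8)
@8: flags [32B, align 8] → 40
@40: proto [1B, align 1] → 41
+7 pad (align 8)
@48: ack [8B, align 8] → 56
@56: dst [1B, align 1] → 57
+7 pad (align 8)
@64: src [8B, align 8] → 72
@72: ttl [1B, align 1] → 73
+7 tail pad (align 8)
size 80, align 8

80 bytes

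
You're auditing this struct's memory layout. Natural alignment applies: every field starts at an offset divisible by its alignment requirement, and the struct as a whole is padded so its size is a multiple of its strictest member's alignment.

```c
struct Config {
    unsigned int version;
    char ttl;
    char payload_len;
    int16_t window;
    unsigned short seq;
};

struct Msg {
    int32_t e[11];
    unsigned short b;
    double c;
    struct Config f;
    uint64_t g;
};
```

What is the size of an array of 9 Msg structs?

720

Config: @0: version [4B, align 4] → 4; @4: ttl [1B, align 1] → 5; @5: payload_len [1B, align 1] → 6; @6: window [2B, align 2] → 8; @8: seq [2B, align 2] → 10; +2 tail pad (align 4); size 12, align 4
@0: e [44B, align 4] → 44
@44: b [2B, align 2] → 46
+2 pad (align 8)
@48: c [8B, align 8] → 56
@56: f [12B, align 4] → 68
+4 pad (align 8)
@72: g [8B, align 8] → 80
size 80, align 8
array of 9: 9 × 80 = 720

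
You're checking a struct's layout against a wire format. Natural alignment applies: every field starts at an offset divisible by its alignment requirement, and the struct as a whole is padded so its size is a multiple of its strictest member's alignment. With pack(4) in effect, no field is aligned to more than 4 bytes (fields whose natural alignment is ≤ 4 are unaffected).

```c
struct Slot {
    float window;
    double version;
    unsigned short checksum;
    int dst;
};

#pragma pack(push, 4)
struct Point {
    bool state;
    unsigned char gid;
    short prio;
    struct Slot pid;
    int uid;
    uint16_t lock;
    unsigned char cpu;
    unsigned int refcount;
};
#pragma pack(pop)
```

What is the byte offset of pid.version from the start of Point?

Slot: 0..4  window  (4B, 4-aligned); 4..8  -- padding (4B); 8..16  version  (8B, 8-aligned); 16..18  checksum  (2B, 2-aligned); 18..20  -- padding (2B); 20..24  dst  (4B, 4-aligned); sizeof = 24, alignof = 8
0..1  state  (1B, 1-aligned)
1..2  gid  (1B, 1-aligned)
2..4  prio  (2B, 2-aligned)
4..28  pid  (24B, 4-aligned)
within Slot: version at 8
4 + 8 = 12

12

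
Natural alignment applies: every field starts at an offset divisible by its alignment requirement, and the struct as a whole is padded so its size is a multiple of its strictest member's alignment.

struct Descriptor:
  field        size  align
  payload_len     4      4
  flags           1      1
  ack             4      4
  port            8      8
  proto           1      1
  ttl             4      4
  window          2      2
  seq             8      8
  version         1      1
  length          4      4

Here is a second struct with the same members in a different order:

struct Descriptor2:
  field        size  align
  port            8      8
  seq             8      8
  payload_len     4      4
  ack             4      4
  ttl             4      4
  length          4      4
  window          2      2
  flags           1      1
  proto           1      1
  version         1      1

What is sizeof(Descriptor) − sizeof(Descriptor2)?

payload_len at 0 (size 4, align 4) → ends 4
flags at 4 (size 1, align 1) → ends 5
pad 3 to align 4 for ack
ack at 8 (size 4, align 4) → ends 12
pad 4 to align 8 for port
port at 16 (size 8, align 8) → ends 24
proto at 24 (size 1, align 1) → ends 25
pad 3 to align 4 for ttl
ttl at 28 (size 4, align 4) → ends 32
window at 32 (size 2, align 2) → ends 34
pad 6 to align 8 for seq
seq at 40 (size 8, align 8) → ends 48
version at 48 (size 1, align 1) → ends 49
pad 3 to align 4 for length
length at 52 (size 4, align 4) → ends 56
total 56 bytes, alignment 8
— Descriptor2 —
port at 0 (size 8, align 8) → ends 8
seq at 8 (size 8, align 8) → ends 16
payload_len at 16 (size 4, align 4) → ends 20
ack at 20 (size 4, align 4) → ends 24
ttl at 24 (size 4, align 4) → ends 28
length at 28 (size 4, align 4) → ends 32
window at 32 (size 2, align 2) → ends 34
flags at 34 (size 1, align 1) → ends 35
proto at 35 (size 1, align 1) → ends 36
version at 36 (size 1, align 1) → ends 37
tail pad 3 to reach multiple of 8
total 40 bytes, alignment 8
56 − 40 = 16

16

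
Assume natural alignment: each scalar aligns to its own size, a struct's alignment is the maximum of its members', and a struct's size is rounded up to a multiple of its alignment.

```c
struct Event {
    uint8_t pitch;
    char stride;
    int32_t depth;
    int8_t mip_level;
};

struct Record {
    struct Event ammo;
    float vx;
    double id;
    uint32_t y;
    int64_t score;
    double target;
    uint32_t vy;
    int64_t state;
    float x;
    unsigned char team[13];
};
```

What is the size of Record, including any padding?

88 bytes

Event: 0..1  pitch  (1B, 1-aligned); 1..2  stride  (1B, 1-aligned); 2..4  -- padding (2B); 4..8  depth  (4B, 4-aligned); 8..9  mip_level  (1B, 1-aligned); 9..12  -- tail padding (3B); sizeof = 12, alignof = 4
0..12  ammo  (12B, 4-aligned)
12..16  vx  (4B, 4-aligned)
16..24  id  (8B, 8-aligned)
24..28  y  (4B, 4-aligned)
28..32  -- padding (4B)
32..40  score  (8B, 8-aligned)
40..48  target  (8B, 8-aligned)
48..52  vy  (4B, 4-aligned)
52..56  -- padding (4B)
56..64  state  (8B, 8-aligned)
64..68  x  (4B, 4-aligned)
68..81  team  (13B, 1-aligned)
81..88  -- tail padding (7B)
sizeof = 88, alignof = 8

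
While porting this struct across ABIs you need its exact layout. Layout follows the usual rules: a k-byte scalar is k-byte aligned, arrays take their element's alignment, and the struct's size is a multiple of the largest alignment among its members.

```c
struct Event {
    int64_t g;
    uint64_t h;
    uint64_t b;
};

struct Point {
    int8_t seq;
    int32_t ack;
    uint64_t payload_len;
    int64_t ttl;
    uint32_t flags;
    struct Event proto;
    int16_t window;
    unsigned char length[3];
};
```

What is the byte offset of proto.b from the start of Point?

48

Event: 0..8  g  (8B, 8-aligned); 8..16  h  (8B, 8-aligned); 16..24  b  (8B, 8-aligned); sizeof = 24, alignof = 8
0..1  seq  (1B, 1-aligned)
1..4  -- padding (3B)
4..8  ack  (4B, 4-aligned)
8..16  payload_len  (8B, 8-aligned)
16..24  ttl  (8B, 8-aligned)
24..28  flags  (4B, 4-aligned)
28..32  -- padding (4B)
32..56  proto  (24B, 8-aligned)
within Event: b at 16
32 + 16 = 48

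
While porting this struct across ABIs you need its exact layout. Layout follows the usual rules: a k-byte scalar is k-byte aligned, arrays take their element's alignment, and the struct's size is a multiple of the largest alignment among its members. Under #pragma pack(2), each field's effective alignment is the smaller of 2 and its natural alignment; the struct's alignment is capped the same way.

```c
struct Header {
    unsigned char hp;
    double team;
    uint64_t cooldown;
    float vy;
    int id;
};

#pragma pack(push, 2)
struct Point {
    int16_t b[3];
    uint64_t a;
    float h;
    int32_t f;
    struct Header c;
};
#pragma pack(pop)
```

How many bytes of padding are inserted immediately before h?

Header: hp at 0 (size 1, align 1) → ends 1; pad 7 to align 8 for team; team at 8 (size 8, align 8) → ends 16; cooldown at 16 (size 8, align 8) → ends 24; vy at 24 (size 4, align 4) → ends 28; id at 28 (size 4, align 4) → ends 32; total 32 bytes, alignment 8
b at 0 (size 6, align 2) → ends 6
a at 6 (size 8, align 2) → ends 14
h at 14 (size 4, align 2) → ends 18

0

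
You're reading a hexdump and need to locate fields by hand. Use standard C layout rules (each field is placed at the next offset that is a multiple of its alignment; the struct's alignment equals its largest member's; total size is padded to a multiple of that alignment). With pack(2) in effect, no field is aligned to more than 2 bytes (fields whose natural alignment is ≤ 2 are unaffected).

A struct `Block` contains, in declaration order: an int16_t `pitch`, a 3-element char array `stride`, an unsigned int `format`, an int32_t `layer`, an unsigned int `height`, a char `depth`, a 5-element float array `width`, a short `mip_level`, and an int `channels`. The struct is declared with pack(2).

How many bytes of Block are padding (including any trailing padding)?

2

pitch at 0 (size 2, align 2) → ends 2
stride at 2 (size 3, align 1) → ends 5
pad 1 to align 2 for format
format at 6 (size 4, align 2) → ends 10
layer at 10 (size 4, align 2) → ends 14
height at 14 (size 4, align 2) → ends 18
depth at 18 (size 1, align 1) → ends 19
pad 1 to align 2 for width
width at 20 (size 20, align 2) → ends 40
mip_level at 40 (size 2, align 2) → ends 42
channels at 42 (size 4, align 2) → ends 46
total 46 bytes, alignment 2
data bytes 44, size 46 → padding 2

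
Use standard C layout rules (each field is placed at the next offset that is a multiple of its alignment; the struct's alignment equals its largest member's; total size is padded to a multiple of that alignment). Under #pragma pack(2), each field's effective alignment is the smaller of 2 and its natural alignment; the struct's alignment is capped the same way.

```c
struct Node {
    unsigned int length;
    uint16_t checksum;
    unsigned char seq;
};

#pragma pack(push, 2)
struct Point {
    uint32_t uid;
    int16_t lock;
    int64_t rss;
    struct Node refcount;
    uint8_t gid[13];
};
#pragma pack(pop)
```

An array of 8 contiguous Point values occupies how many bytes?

Node: @0: length [4B, align 4] → 4; @4: checksum [2B, align 2] → 6; @6: seq [1B, align 1] → 7; +1 tail pad (align 4); size 8, align 4
@0: uid [4B, align 2] → 4
@4: lock [2B, align 2] → 6
@6: rss [8B, align 2] → 14
@14: refcount [8B, align 2] → 22
@22: gid [13B, align 1] → 35
+1 tail pad (align 2)
size 36, align 2
array of 8: 8 × 36 = 288

288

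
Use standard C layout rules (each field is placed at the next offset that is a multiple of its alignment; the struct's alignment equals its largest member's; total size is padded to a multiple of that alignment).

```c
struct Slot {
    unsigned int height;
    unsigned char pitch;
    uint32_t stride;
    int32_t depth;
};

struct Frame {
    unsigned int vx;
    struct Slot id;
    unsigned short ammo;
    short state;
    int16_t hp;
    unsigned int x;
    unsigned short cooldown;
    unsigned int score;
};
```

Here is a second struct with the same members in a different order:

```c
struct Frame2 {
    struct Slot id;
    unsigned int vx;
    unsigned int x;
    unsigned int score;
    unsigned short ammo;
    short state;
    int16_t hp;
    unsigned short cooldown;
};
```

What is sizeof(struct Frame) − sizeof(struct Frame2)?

4

Slot: @0: height [4B, align 4] → 4; @4: pitch [1B, align 1] → 5; +3 pad (align 4); @8: stride [4B, align 4] → 12; @12: depth [4B, align 4] → 16; size 16, align 4
@0: vx [4B, align 4] → 4
@4: id [16B, align 4] → 20
@20: ammo [2B, align 2] → 22
@22: state [2B, align 2] → 24
@24: hp [2B, align 2] → 26
+2 pad (align 4)
@28: x [4B, align 4] → 32
@32: cooldown [2B, align 2] → 34
+2 pad (align 4)
@36: score [4B, align 4] → 40
size 40, align 4
— Frame2 —
@0: id [16B, align 4] → 16
@16: vx [4B, align 4] → 20
@20: x [4B, align 4] → 24
@24: score [4B, align 4] → 28
@28: ammo [2B, align 2] → 30
@30: state [2B, align 2] → 32
@32: hp [2B, align 2] → 34
@34: cooldown [2B, align 2] → 36
size 36, align 4
40 − 36 = 4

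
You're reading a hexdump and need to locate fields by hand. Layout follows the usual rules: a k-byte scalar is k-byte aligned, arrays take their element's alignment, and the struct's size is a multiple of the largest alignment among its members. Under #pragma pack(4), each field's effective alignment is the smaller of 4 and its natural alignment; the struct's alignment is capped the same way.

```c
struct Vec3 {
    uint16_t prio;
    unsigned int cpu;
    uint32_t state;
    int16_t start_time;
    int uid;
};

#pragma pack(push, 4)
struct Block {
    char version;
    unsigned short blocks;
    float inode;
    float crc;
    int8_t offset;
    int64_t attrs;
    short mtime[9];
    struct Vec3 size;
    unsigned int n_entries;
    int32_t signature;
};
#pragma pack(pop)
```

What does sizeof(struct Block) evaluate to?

Vec3: prio at 0 (size 2, align 2) → ends 2; pad 2 to align 4 for cpu; cpu at 4 (size 4, align 4) → ends 8; state at 8 (size 4, align 4) → ends 12; start_time at 12 (size 2, align 2) → ends 14; pad 2 to align 4 for uid; uid at 16 (size 4, align 4) → ends 20; total 20 bytes, alignment 4
version at 0 (size 1, align 1) → ends 1
pad 1 to align 2 for blocks
blocks at 2 (size 2, align 2) → ends 4
inode at 4 (size 4, align 4) → ends 8
crc at 8 (size 4, align 4) → ends 12
offset at 12 (size 1, align 1) → ends 13
pad 3 to align 4 for attrs
attrs at 16 (size 8, align 4) → ends 24
mtime at 24 (size 18, align 2) → ends 42
pad 2 to align 4 for size
size at 44 (size 20, align 4) → ends 64
n_entries at 64 (size 4, align 4) → ends 68
signature at 68 (size 4, align 4) → ends 72
total 72 bytes, alignment 4

72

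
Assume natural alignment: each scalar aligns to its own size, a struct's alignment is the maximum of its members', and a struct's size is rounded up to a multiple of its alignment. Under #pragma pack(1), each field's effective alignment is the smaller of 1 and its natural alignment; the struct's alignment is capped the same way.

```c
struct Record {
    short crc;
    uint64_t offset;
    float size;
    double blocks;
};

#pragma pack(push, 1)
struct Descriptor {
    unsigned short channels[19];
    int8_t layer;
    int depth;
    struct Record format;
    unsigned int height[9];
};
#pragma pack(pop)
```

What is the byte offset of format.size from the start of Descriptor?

59

Record: 0..2  crc  (2B, 2-aligned); 2..8  -- padding (6B); 8..16  offset  (8B, 8-aligned); 16..20  size  (4B, 4-aligned); 20..24  -- padding (4B); 24..32  blocks  (8B, 8-aligned); sizeof = 32, alignof = 8
0..38  channels  (38B, 1-aligned)
38..39  layer  (1B, 1-aligned)
39..43  depth  (4B, 1-aligned)
43..75  format  (32B, 1-aligned)
within Record: size at 16
43 + 16 = 59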